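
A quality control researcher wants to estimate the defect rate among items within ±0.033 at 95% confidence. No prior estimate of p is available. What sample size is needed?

Conservative approach: use p = 0.5 (maximizes p(1-p) = 0.25). n = z²(0.25)/E² = 1.96²×0.25/0.033² = 881.9 → n = 882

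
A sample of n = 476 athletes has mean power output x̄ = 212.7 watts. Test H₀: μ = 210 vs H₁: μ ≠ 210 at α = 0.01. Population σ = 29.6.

z = (x̄ - μ₀)/(σ/√n) = (212.7 - 210)/(29.6/√476) = 1.99. Critical value: ±2.576. Since |1.99| ≤ 2.576, Fail to reject H₀.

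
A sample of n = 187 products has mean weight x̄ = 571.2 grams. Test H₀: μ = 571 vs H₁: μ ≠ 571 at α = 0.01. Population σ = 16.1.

z = (x̄ - μ₀)/(σ/√n) = (571.2 - 571)/(16.1/√187) = 0.17. Critical value: ±2.576. Since |0.17| ≤ 2.576, Fail to reject H₀.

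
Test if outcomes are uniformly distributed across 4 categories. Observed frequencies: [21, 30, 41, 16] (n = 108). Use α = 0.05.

Expected = 27 each. χ² = Σ(O-E)²/E = 13.407. df = 3, critical value = 7.815. Reject H₀.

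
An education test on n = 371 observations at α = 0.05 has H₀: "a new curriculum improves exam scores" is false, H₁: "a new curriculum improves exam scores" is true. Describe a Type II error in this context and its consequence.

Type II error: failing to reject H₀ when it is false — concluding that a new curriculum improves exam scores is not supported when in fact it is. Consequence: keeping the old curriculum when the new one would have helped students.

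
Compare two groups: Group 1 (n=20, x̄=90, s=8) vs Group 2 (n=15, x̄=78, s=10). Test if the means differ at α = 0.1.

Pooled sp = 8.9. t = 3.946, df = 33. Critical t = ±1.692. Reject H₀.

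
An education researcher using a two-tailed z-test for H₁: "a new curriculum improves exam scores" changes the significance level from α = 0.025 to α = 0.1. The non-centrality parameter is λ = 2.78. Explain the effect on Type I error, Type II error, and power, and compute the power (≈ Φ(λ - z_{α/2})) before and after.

Increasing α from 0.025 to 0.1:
• Type I error rate increases (α is the Type I rate by definition).
• Critical value moves from z_{α/2} = 2.241 to 1.645, so power = Φ(λ - z_{α/2}) goes from Φ(2.78 - 2.241) = 0.705 to Φ(2.78 - 1.645) = 0.872.
• Type II error rate β = 1 - power therefore decreases (0.295 → 0.128).
Appropriate when false negatives are costly — here, keeping the old curriculum when the new one would have helped students.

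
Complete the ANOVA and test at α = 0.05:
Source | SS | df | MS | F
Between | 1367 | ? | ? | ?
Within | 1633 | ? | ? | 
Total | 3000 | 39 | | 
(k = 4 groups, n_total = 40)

df_between = 3, df_within = 36. MS_between = 455.67, MS_within = 45.36. F = 10.045, F_crit ≈ 2.866. Reject H₀.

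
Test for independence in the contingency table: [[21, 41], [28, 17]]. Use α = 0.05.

χ² = 8.443. df = 1, critical = 3.841. Reject H₀. Variables are dependent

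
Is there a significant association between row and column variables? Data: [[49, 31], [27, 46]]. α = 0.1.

χ² = 8.989. df = 1, critical = 2.706. Reject H₀. Variables are dependent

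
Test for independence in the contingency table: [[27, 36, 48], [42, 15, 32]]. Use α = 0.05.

χ² = 12.843. df = 2, critical = 5.991. Reject H₀. Variables are dependent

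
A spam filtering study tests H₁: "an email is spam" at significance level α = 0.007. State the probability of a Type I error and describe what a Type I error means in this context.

P(Type I error) = α = 0.007. A Type I error is rejecting H₀ when H₀ is actually true (false positive) — here, concluding that an email is spam when in fact this is not the case. Consequence: a legitimate email is sent to the spam folder and the user misses it.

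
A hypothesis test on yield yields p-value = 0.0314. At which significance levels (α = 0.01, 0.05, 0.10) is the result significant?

p = 0.0314. Significant at: α = 0.05, 0.1.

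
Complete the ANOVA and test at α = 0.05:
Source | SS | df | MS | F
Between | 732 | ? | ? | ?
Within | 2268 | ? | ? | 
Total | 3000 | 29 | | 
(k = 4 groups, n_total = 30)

df_between = 3, df_within = 26. MS_between = 244.0, MS_within = 87.23. F = 2.797, F_crit ≈ 2.975. Fail to reject H₀.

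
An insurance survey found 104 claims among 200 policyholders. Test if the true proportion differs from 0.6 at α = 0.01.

p̂ = 0.52, p₀ = 0.6. z = (p̂ - p₀)/√(p₀(1-p₀)/n) = -2.309. Critical: ±2.576. Fail to reject H₀.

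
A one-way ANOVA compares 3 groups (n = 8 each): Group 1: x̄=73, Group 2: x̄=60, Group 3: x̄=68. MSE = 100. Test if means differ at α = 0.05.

Grand mean = 67.0. SS_between = 688.0, MS_between = 344.0. F = 3.44, F_crit ≈ 3.467. Fail to reject H₀.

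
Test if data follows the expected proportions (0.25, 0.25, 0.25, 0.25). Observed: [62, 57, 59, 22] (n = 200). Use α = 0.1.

Expected: [50.0, 50.0, 50.0, 50.0]. χ² = 21.16. df = 3, critical = 6.251. Reject H₀.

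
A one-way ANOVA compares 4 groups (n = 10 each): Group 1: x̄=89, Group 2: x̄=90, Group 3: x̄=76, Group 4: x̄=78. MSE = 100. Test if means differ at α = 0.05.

Grand mean = 83.25. SS_between = 1587.5, MS_between = 529.17. F = 5.292, F_crit ≈ 2.866. Reject H₀.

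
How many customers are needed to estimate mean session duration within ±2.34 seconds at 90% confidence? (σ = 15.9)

n = (z*σ/E)² = (1.645×15.9/2.34)² = 124.9 → n = 125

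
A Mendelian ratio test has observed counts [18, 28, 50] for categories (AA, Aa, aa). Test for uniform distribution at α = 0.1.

Expected = 32 each. χ² = Σ(O-E)²/E = 16.75. df = 2, critical value = 4.605. Reject H₀.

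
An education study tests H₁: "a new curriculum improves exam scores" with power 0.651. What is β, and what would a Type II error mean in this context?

β = 1 - power = 1 - 0.651 = 0.349. A Type II error is failing to reject H₀ when H₀ is false (false negative) — here, failing to conclude that a new curriculum improves exam scores when in fact it is true. Consequence: keeping the old curriculum when the new one would have helped students.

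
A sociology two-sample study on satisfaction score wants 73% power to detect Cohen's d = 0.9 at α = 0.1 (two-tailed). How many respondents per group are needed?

z_{α/2} = 1.645, z_β = Φ⁻¹(0.73) = 0.613. For large effect (d = 0.9): n per group = 2(z_{α/2} + z_β)²/d² = 2(1.645 + 0.613)²/0.9² = 12.6 → 13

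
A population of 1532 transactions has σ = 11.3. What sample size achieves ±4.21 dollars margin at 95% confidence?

Without FPC: n₀ = (1.96×11.3/4.21)² = 27.676. With FPC: n = n₀N/(n₀+N-1) = 27.2 → n = 28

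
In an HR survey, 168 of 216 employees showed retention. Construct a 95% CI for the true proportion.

p̂ = 0.778. CI = p̂ ± z*√(p̂(1-p̂)/n) = (0.722, 0.833)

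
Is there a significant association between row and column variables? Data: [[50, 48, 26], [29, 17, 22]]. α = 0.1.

χ² = 4.773. df = 2, critical = 4.605. Reject H₀. Variables are dependent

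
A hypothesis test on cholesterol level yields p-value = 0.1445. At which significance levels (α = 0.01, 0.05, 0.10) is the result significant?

p = 0.1445. Not significant at any of the given levels.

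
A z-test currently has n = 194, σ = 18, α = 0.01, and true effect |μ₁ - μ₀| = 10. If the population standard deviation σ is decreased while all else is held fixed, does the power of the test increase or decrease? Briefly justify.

Power increases: a smaller σ shrinks the standard error σ/√n, moving the sampling distribution under H₁ further from the critical value.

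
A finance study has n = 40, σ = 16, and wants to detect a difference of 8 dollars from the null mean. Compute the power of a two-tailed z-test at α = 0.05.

SE = σ/√n = 16/√40 = 2.53. Non-centrality λ = d/SE = 8/2.53 = 3.162. Power ≈ Φ(λ - z_{α/2}) = Φ(3.162 - 1.96) = Φ(1.202) = 0.885.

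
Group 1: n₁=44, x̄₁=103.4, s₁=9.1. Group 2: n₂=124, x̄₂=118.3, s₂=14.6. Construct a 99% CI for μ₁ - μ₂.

Difference = -14.9. SE = √(9.1²/44 + 14.6²/124) = 1.898. CI = (-19.79, -10.01)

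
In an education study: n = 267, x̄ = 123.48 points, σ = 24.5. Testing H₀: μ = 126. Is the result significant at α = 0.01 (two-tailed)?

z = (123.48 - 126)/(24.5/√267) = -1.681. Since |z| ≤ 2.576, not significant at α = 0.01.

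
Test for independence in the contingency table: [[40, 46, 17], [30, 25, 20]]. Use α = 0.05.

χ² = 3.567. df = 2, critical = 5.991. Fail to reject H₀. No evidence of dependence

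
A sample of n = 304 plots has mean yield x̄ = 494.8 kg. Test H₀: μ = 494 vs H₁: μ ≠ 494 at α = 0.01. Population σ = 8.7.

z = (x̄ - μ₀)/(σ/√n) = (494.8 - 494)/(8.7/√304) = 1.603. Critical value: ±2.576. Since |1.603| ≤ 2.576, Fail to reject H₀.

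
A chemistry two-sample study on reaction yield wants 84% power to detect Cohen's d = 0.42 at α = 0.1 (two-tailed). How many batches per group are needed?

z_{α/2} = 1.645, z_β = Φ⁻¹(0.84) = 0.994. For small effect (d = 0.42): n per group = 2(z_{α/2} + z_β)²/d² = 2(1.645 + 0.994)²/0.42² = 79.0 → 79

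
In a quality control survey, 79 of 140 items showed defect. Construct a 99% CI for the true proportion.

p̂ = 0.564. CI = p̂ ± z*√(p̂(1-p̂)/n) = (0.456, 0.672)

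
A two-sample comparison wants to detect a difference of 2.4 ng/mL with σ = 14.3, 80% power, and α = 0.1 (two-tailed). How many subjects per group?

n per group = 2(z_α/2 + z_β)²σ²/d² = 2×(1.645 + 0.84)²×14.3²/2.4² = 438.5 → n = 439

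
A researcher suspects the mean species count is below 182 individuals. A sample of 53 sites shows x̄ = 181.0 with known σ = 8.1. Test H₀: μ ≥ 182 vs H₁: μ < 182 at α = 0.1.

z = -0.899. Critical value: -1.28. Fail to reject H₀.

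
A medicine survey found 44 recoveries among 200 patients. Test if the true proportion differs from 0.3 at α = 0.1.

p̂ = 0.22, p₀ = 0.3. z = (p̂ - p₀)/√(p₀(1-p₀)/n) = -2.469. Critical: ±1.645. Reject H₀.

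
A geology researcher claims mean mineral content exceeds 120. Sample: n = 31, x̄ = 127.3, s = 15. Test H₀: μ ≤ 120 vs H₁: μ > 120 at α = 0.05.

t = (127.3 - 120)/(15/√31) = 2.71, df = 30. Critical t = 1.697. Reject H₀.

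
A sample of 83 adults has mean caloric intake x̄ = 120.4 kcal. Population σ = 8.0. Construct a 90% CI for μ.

CI = x̄ ± z*(σ/√n) = 120.4 ± 1.645(8.0/√83) = 120.4 ± 1.44 = (118.96, 121.84)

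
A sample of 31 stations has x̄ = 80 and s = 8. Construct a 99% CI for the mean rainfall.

CI = x̄ ± t*(s/√n) = 80 ± 2.75(8/√31) = (76.05, 83.95)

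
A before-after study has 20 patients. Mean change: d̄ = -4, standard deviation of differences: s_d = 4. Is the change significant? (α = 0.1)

t = d̄/(s_d/√n) = -4/(4/√20) = -4.472. df = 19, critical t = ±1.729. Reject H₀.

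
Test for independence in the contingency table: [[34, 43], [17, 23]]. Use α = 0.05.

χ² = 0.029. df = 1, critical = 3.841. Fail to reject H₀. No evidence of dependence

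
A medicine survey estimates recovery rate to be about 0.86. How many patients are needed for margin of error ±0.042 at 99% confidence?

n = z²p(1-p)/E² = 2.576²×0.86×0.14/0.042² = 452.9 → n = 453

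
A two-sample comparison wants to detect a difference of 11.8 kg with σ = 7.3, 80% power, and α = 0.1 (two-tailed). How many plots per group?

n per group = 2(z_α/2 + z_β)²σ²/d² = 2×(1.645 + 0.84)²×7.3²/11.8² = 4.7 → n = 5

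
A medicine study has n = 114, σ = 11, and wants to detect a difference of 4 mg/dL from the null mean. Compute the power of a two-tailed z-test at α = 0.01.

SE = σ/√n = 11/√114 = 1.03. Non-centrality λ = d/SE = 4/1.03 = 3.883. Power ≈ Φ(λ - z_{α/2}) = Φ(3.883 - 2.576) = Φ(1.307) = 0.904.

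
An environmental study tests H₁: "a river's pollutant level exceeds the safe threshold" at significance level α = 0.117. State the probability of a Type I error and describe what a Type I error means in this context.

P(Type I error) = α = 0.117. A Type I error is rejecting H₀ when H₀ is actually true (false positive) — here, concluding that a river's pollutant level exceeds the safe threshold when in fact this is not the case. Consequence: shutting down a compliant factory unnecessarily.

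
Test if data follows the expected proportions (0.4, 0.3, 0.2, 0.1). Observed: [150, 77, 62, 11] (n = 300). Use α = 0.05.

Expected: [120.0, 90.0, 60.0, 30.0]. χ² = 21.478. df = 3, critical = 7.815. Reject H₀.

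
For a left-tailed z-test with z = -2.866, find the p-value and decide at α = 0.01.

p = P(Z < -2.866) = Φ(-2.866) ≈ 0.0021. Since p < 0.01, reject H₀ (significant) at α = 0.01.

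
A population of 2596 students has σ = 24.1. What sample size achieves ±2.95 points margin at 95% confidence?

Without FPC: n₀ = (1.96×24.1/2.95)² = 256.391. With FPC: n = n₀N/(n₀+N-1) = 233.4 → n = 234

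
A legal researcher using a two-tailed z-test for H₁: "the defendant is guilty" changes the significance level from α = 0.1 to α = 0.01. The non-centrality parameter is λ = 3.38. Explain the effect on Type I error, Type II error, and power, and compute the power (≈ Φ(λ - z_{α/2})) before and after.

Decreasing α from 0.1 to 0.01:
• Type I error rate decreases (α is the Type I rate by definition).
• Critical value moves from z_{α/2} = 1.645 to 2.576, so power = Φ(λ - z_{α/2}) goes from Φ(3.38 - 1.645) = 0.959 to Φ(3.38 - 2.576) = 0.789.
• Type II error rate β = 1 - power therefore increases (0.041 → 0.211).
Appropriate when false positives are costly — here, convicting an innocent person.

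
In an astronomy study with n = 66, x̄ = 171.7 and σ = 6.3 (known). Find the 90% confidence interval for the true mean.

CI = x̄ ± z*(σ/√n) = 171.7 ± 1.645(6.3/√66) = 171.7 ± 1.28 = (170.42, 172.98)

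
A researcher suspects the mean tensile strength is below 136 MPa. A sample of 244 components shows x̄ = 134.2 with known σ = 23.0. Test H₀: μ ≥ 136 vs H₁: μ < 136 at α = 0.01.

z = -1.222. Critical value: -2.33. Fail to reject H₀.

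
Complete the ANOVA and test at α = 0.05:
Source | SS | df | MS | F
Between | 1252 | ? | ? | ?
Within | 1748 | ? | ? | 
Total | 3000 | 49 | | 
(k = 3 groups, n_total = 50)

df_between = 2, df_within = 47. MS_between = 626.0, MS_within = 37.19. F = 16.832, F_crit ≈ 3.195. Reject H₀.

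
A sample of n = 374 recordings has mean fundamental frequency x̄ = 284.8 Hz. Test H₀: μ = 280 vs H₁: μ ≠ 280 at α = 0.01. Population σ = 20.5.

z = (x̄ - μ₀)/(σ/√n) = (284.8 - 280)/(20.5/√374) = 4.528. Critical value: ±2.576. Since |4.528| > 2.576, Reject H₀.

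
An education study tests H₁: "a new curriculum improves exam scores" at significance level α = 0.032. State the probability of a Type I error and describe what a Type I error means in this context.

P(Type I error) = α = 0.032. A Type I error is rejecting H₀ when H₀ is actually true (false positive) — here, concluding that a new curriculum improves exam scores when in fact this is not the case. Consequence: adopting a curriculum that gives no real benefit — disruption for nothing.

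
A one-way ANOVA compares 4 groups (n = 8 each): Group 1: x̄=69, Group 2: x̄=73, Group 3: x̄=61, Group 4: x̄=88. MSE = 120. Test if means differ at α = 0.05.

Grand mean = 72.75. SS_between = 3078.0, MS_between = 1026.0. F = 8.55, F_crit ≈ 2.947. Reject H₀.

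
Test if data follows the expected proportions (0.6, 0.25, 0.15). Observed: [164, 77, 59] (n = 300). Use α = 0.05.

Expected: [180.0, 75.0, 45.0]. χ² = 5.831. df = 2, critical = 5.991. Fail to reject H₀.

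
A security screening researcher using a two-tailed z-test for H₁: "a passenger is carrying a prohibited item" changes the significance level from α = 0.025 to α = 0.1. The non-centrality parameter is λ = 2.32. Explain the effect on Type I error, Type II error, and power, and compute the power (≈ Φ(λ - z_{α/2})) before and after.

Increasing α from 0.025 to 0.1:
• Type I error rate increases (α is the Type I rate by definition).
• Critical value moves from z_{α/2} = 2.241 to 1.645, so power = Φ(λ - z_{α/2}) goes from Φ(2.32 - 2.241) = 0.531 to Φ(2.32 - 1.645) = 0.75.
• Type II error rate β = 1 - power therefore decreases (0.469 → 0.25).
Appropriate when false negatives are costly — here, letting a prohibited item through — security breach.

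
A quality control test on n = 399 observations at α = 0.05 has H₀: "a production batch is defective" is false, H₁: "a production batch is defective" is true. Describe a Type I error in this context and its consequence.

Type I error: rejecting H₀ when it is true — concluding that a production batch is defective when in fact it is not. Consequence: scrapping a good batch — wasted material and cost for no reason.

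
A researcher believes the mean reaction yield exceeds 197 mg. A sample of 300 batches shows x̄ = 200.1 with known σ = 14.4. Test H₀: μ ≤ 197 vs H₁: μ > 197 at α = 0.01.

z = 3.729. Critical value: 2.33. Reject H₀.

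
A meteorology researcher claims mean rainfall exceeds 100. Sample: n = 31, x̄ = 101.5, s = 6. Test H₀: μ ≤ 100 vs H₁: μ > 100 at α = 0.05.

t = (101.5 - 100)/(6/√31) = 1.392, df = 30. Critical t = 1.697. Fail to reject H₀.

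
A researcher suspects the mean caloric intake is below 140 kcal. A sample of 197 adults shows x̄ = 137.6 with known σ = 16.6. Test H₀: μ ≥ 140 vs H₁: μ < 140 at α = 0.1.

z = -2.029. Critical value: -1.28. Reject H₀.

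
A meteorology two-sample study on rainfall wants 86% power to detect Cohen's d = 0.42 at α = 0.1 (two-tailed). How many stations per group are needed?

z_{α/2} = 1.645, z_β = Φ⁻¹(0.86) = 1.08. For small effect (d = 0.42): n per group = 2(z_{α/2} + z_β)²/d² = 2(1.645 + 1.08)²/0.42² = 84.2 → 85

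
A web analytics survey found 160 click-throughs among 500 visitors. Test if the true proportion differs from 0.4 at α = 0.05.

p̂ = 0.32, p₀ = 0.4. z = (p̂ - p₀)/√(p₀(1-p₀)/n) = -3.651. Critical: ±1.96. Reject H₀.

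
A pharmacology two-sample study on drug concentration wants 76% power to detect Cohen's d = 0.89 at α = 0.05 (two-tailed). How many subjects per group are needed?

z_{α/2} = 1.96, z_β = Φ⁻¹(0.76) = 0.706. For large effect (d = 0.89): n per group = 2(z_{α/2} + z_β)²/d² = 2(1.96 + 0.706)²/0.89² = 17.9 → 18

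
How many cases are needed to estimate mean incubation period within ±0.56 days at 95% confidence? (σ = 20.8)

n = (z*σ/E)² = (1.96×20.8/0.56)² = 5299.8 → n = 5300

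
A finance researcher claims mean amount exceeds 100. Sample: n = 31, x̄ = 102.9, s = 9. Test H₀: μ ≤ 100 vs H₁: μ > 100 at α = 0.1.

t = (102.9 - 100)/(9/√31) = 1.794, df = 30. Critical t = 1.31. Reject H₀.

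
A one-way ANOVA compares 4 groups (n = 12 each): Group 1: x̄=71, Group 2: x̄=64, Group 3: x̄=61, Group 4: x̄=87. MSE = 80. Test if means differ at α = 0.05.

Grand mean = 70.75. SS_between = 4857.0, MS_between = 1619.0. F = 20.238, F_crit ≈ 2.816. Reject H₀.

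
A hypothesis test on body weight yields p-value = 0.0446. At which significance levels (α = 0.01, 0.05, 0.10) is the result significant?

p = 0.0446. Significant at: α = 0.05, 0.1.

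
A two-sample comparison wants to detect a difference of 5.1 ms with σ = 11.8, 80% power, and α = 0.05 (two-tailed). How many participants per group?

n per group = 2(z_α/2 + z_β)²σ²/d² = 2×(1.96 + 0.84)²×11.8²/5.1² = 83.9 → n = 84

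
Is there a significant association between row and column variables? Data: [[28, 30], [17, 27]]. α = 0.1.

χ² = 0.943. df = 1, critical = 2.706. Fail to reject H₀. No evidence of dependence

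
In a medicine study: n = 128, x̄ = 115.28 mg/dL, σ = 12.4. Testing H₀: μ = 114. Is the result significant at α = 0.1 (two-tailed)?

z = (115.28 - 114)/(12.4/√128) = 1.168. Since |z| ≤ 1.645, not significant at α = 0.1.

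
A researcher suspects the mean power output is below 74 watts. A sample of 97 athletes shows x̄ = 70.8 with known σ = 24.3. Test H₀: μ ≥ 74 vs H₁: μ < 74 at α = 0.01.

z = -1.297. Critical value: -2.33. Fail to reject H₀.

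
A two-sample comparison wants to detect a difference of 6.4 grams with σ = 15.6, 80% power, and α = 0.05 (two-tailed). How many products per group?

n per group = 2(z_α/2 + z_β)²σ²/d² = 2×(1.96 + 0.84)²×15.6²/6.4² = 93.2 → n = 94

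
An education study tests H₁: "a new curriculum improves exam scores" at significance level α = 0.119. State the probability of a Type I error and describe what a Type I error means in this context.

P(Type I error) = α = 0.119. A Type I error is rejecting H₀ when H₀ is actually true (false positive) — here, concluding that a new curriculum improves exam scores when in fact this is not the case. Consequence: adopting a curriculum that gives no real benefit — disruption for nothing.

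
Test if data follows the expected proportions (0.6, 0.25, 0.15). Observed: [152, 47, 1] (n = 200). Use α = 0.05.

Expected: [120.0, 50.0, 30.0]. χ² = 36.747. df = 2, critical = 5.991. Reject H₀.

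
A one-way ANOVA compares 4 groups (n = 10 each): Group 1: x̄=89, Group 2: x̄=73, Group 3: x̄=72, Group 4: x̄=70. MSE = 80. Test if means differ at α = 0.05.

Grand mean = 76.0. SS_between = 2300.0, MS_between = 766.67. F = 9.583, F_crit ≈ 2.866. Reject H₀.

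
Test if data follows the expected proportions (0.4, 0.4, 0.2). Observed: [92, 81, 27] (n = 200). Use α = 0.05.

Expected: [80.0, 80.0, 40.0]. χ² = 6.037. df = 2, critical = 5.991. Reject H₀.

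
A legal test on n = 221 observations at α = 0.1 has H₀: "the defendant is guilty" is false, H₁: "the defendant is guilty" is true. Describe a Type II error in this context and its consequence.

Type II error: failing to reject H₀ when it is false — concluding that the defendant is guilty is not supported when in fact it is. Consequence: acquitting a guilty person.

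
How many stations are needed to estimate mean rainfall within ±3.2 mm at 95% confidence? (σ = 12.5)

n = (z*σ/E)² = (1.96×12.5/3.2)² = 58.6 → n = 59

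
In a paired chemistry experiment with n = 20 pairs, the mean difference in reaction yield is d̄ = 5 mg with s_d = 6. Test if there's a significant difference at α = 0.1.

t = d̄/(s_d/√n) = 5/(6/√20) = 3.727. df = 19, critical t = ±1.729. Reject H₀.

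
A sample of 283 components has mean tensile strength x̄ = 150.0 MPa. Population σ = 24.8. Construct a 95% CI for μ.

CI = x̄ ± z*(σ/√n) = 150.0 ± 1.96(24.8/√283) = 150.0 ± 2.89 = (147.11, 152.89)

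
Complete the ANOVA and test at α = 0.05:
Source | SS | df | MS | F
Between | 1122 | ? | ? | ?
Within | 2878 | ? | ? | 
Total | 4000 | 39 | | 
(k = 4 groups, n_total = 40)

df_between = 3, df_within = 36. MS_between = 374.0, MS_within = 79.94. F = 4.678, F_crit ≈ 2.866. Reject H₀.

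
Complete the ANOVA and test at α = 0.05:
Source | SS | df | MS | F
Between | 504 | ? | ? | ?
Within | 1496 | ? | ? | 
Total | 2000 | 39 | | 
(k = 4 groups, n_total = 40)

df_between = 3, df_within = 36. MS_between = 168.0, MS_within = 41.56. F = 4.043, F_crit ≈ 2.866. Reject H₀.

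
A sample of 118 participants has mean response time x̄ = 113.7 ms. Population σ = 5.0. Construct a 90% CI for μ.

CI = x̄ ± z*(σ/√n) = 113.7 ± 1.645(5.0/√118) = 113.7 ± 0.76 = (112.94, 114.46)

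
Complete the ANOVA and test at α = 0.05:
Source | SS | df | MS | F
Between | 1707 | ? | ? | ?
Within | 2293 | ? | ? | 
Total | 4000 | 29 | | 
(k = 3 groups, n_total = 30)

df_between = 2, df_within = 27. MS_between = 853.5, MS_within = 84.93. F = 10.05, F_crit ≈ 3.354. Reject H₀.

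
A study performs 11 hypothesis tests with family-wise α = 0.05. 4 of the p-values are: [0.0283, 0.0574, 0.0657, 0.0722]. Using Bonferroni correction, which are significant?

Bonferroni α = 0.05/11 = 0.00455. None of the given p-values are significant.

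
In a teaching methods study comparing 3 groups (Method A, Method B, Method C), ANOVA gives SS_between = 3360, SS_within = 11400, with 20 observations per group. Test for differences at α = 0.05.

df_between = 2, df_within = 57. F = MS_between/MS_within = 1680.0/200.0 = 8.4. F_crit ≈ 3.159. Reject H₀. At least one mean differs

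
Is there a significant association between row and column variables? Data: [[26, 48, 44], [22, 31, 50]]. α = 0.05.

χ² = 3.372. df = 2, critical = 5.991. Fail to reject H₀. No evidence of dependence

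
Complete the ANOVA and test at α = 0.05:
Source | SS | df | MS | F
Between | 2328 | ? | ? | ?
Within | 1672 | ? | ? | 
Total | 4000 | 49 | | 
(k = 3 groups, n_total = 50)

df_between = 2, df_within = 47. MS_between = 1164.0, MS_within = 35.57. F = 32.72, F_crit ≈ 3.195. Reject H₀.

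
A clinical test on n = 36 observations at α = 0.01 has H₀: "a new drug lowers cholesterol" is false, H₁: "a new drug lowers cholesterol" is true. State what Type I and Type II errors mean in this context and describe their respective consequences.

Type I (false positive): concluding that a new drug lowers cholesterol when it is not — approving an ineffective drug — patients take a useless medication and may skip effective alternatives. Type II (false negative): failing to conclude that a new drug lowers cholesterol when it is — shelving an effective drug — patients miss out on a treatment that would have helped. Which is costlier depends on domain priorities and is a judgement call rather than a statistical fact.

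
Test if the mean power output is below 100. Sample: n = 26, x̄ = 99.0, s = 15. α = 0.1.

t = (99.0 - 100)/(15/√26) = -0.34, df = 25. Critical t = -1.316. Fail to reject H₀.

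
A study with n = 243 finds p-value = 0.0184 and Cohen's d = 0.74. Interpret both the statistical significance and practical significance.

Statistically significant (p = 0.0184 < 0.05). Cohen's d = 0.74 indicates a medium effect size. Both statistical and practical significance should be considered.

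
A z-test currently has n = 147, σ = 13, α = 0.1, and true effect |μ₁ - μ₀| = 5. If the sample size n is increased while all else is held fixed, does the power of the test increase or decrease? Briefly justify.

Power increases: a larger n shrinks the standard error σ/√n, moving the sampling distribution under H₁ further from the critical value.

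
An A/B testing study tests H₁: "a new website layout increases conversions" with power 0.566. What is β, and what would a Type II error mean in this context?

β = 1 - power = 1 - 0.566 = 0.434. A Type II error is failing to reject H₀ when H₀ is false (false negative) — here, failing to conclude that a new website layout increases conversions when in fact it is true. Consequence: discarding a layout that would have improved conversions — lost revenue.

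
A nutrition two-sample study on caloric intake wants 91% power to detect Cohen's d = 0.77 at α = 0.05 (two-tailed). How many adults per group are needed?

z_{α/2} = 1.96, z_β = Φ⁻¹(0.91) = 1.341. For medium effect (d = 0.77): n per group = 2(z_{α/2} + z_β)²/d² = 2(1.96 + 1.341)²/0.77² = 36.8 → 37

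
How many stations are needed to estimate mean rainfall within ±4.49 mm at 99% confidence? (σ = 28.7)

n = (z*σ/E)² = (2.576×28.7/4.49)² = 271.1 → n = 272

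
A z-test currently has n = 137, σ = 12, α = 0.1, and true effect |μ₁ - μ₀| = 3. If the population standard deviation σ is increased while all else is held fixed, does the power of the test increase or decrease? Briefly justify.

Power decreases: a larger σ inflates the standard error σ/√n, pulling the sampling distribution under H₁ back toward the critical value.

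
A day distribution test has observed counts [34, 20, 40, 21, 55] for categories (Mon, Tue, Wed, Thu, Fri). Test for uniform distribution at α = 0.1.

Expected = 34 each. χ² = Σ(O-E)²/E = 24.765. df = 4, critical value = 7.779. Reject H₀.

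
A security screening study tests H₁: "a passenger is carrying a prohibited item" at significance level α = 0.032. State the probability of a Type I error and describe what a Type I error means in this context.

P(Type I error) = α = 0.032. A Type I error is rejecting H₀ when H₀ is actually true (false positive) — here, concluding that a passenger is carrying a prohibited item when in fact this is not the case. Consequence: detaining an innocent passenger — delay and inconvenience.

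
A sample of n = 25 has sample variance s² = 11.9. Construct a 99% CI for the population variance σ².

df = 24. χ²_{0.005} = 45.559, χ²_{0.995} = 9.886. CI for σ² = ((n-1)s²/χ²_{α/2}, (n-1)s²/χ²_{1-α/2}) = (24·11.9/45.559, 24·11.9/9.886) = (6.27, 28.89)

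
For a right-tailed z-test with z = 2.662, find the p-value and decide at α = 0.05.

p = P(Z > 2.662) = 1 - Φ(2.662) ≈ 0.0039. Since p < 0.05, reject H₀ (significant) at α = 0.05.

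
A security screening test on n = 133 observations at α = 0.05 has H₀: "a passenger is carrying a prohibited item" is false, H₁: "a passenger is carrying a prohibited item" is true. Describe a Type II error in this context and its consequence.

Type II error: failing to reject H₀ when it is false — concluding that a passenger is carrying a prohibited item is not supported when in fact it is. Consequence: letting a prohibited item through — security breach.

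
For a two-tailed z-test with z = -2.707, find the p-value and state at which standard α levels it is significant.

p = 2·P(Z > |-2.707|) = 2·(1 - Φ(2.707)) ≈ 0.0068. Significant at α = 0.1; Significant at α = 0.05; Significant at α = 0.01.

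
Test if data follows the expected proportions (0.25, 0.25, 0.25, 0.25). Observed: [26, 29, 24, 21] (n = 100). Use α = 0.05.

Expected: [25.0, 25.0, 25.0, 25.0]. χ² = 1.36. df = 3, critical = 7.815. Fail to reject H₀.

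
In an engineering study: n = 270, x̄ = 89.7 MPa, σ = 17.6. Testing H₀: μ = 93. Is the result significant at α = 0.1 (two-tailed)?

z = (89.7 - 93)/(17.6/√270) = -3.081. Since |z| > 1.645, significant at α = 0.1.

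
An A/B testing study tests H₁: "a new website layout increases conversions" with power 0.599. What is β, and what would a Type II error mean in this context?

β = 1 - power = 1 - 0.599 = 0.401. A Type II error is failing to reject H₀ when H₀ is false (false negative) — here, failing to conclude that a new website layout increases conversions when in fact it is true. Consequence: discarding a layout that would have improved conversions — lost revenue.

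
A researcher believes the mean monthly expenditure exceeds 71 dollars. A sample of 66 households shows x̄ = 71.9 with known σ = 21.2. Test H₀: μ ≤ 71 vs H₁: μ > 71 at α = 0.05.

z = 0.345. Critical value: 1.645. Fail to reject H₀.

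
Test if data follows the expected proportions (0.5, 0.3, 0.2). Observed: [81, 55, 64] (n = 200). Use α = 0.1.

Expected: [100.0, 60.0, 40.0]. χ² = 18.427. df = 2, critical = 4.605. Reject H₀.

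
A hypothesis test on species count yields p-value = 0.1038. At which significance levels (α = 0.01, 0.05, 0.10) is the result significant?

p = 0.1038. Not significant at any of the given levels.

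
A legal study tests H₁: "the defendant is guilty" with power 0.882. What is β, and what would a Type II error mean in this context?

β = 1 - power = 1 - 0.882 = 0.118. A Type II error is failing to reject H₀ when H₀ is false (false negative) — here, failing to conclude that the defendant is guilty when in fact it is true. Consequence: acquitting a guilty person.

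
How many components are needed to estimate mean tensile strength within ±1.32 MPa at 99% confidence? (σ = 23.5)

n = (z*σ/E)² = (2.576×23.5/1.32)² = 2103.2 → n = 2104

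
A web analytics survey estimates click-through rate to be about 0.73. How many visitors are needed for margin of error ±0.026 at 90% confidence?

n = z²p(1-p)/E² = 1.645²×0.73×0.27/0.026² = 789.0 → n = 789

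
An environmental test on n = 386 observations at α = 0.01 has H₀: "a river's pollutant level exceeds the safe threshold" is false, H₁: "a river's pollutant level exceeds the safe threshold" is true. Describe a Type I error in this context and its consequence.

Type I error: rejecting H₀ when it is true — concluding that a river's pollutant level exceeds the safe threshold when in fact it is not. Consequence: shutting down a compliant factory unnecessarily.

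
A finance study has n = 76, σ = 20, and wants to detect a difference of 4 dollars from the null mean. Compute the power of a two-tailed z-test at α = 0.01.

SE = σ/√n = 20/√76 = 2.294. Non-centrality λ = d/SE = 4/2.294 = 1.744. Power ≈ Φ(λ - z_{α/2}) = Φ(1.744 - 2.576) = Φ(-0.832) = 0.203.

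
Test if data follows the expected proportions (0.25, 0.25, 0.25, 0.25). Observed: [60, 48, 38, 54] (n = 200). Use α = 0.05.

Expected: [50.0, 50.0, 50.0, 50.0]. χ² = 5.28. df = 3, critical = 7.815. Fail to reject H₀.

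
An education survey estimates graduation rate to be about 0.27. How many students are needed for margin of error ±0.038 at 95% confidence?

n = z²p(1-p)/E² = 1.96²×0.27×0.73/0.038² = 524.4 → n = 525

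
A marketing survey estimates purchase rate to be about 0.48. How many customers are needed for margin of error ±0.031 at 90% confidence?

n = z²p(1-p)/E² = 1.645²×0.48×0.52/0.031² = 702.8 → n = 703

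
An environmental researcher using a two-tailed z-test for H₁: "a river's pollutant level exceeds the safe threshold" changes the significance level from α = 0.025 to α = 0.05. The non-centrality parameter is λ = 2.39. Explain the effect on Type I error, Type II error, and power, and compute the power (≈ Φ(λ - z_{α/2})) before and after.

Increasing α from 0.025 to 0.05:
• Type I error rate increases (α is the Type I rate by definition).
• Critical value moves from z_{α/2} = 2.241 to 1.96, so power = Φ(λ - z_{α/2}) goes from Φ(2.39 - 2.241) = 0.559 to Φ(2.39 - 1.96) = 0.666.
• Type II error rate β = 1 - power therefore decreases (0.441 → 0.334).
Appropriate when false negatives are costly — here, allowing unsafe pollution to continue.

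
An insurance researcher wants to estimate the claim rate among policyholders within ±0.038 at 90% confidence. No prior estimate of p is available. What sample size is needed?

Conservative approach: use p = 0.5 (maximizes p(1-p) = 0.25). n = z²(0.25)/E² = 1.645²×0.25/0.038² = 468.5 → n = 469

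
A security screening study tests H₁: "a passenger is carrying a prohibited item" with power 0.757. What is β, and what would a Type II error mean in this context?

β = 1 - power = 1 - 0.757 = 0.243. A Type II error is failing to reject H₀ when H₀ is false (false negative) — here, failing to conclude that a passenger is carrying a prohibited item when in fact it is true. Consequence: letting a prohibited item through — security breach.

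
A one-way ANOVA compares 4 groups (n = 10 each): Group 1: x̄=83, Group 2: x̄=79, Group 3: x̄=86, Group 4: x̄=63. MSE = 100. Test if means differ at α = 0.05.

Grand mean = 77.75. SS_between = 3147.5, MS_between = 1049.17. F = 10.492, F_crit ≈ 2.866. Reject H₀.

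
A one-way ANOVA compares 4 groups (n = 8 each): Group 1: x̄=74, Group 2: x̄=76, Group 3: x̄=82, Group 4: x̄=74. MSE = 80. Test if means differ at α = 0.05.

Grand mean = 76.5. SS_between = 344.0, MS_between = 114.67. F = 1.433, F_crit ≈ 2.947. Fail to reject H₀.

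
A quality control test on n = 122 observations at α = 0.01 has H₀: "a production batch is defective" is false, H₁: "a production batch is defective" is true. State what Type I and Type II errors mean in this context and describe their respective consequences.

Type I (false positive): concluding that a production batch is defective when it is not — scrapping a good batch — wasted material and cost for no reason. Type II (false negative): failing to conclude that a production batch is defective when it is — shipping a defective batch — faulty products reach customers. Which is costlier depends on domain priorities and is a judgement call rather than a statistical fact.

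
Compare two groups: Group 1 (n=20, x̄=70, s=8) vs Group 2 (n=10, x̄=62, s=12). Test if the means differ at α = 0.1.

Pooled sp = 9.47. t = 2.181, df = 28. Critical t = ±1.701. Reject H₀.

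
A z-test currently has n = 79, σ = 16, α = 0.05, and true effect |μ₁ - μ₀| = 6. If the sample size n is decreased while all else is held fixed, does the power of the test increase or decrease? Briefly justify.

Power decreases: a smaller n inflates the standard error σ/√n, pulling the sampling distribution under H₁ back toward the critical value.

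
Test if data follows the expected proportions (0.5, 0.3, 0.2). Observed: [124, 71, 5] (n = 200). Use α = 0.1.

Expected: [100.0, 60.0, 40.0]. χ² = 38.402. df = 2, critical = 4.605. Reject H₀.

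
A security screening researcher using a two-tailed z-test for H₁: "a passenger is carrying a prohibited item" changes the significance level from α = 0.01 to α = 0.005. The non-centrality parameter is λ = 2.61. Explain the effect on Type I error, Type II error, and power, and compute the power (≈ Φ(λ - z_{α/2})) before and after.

Decreasing α from 0.01 to 0.005:
• Type I error rate decreases (α is the Type I rate by definition).
• Critical value moves from z_{α/2} = 2.576 to 2.807, so power = Φ(λ - z_{α/2}) goes from Φ(2.61 - 2.576) = 0.514 to Φ(2.61 - 2.807) = 0.422.
• Type II error rate β = 1 - power therefore increases (0.486 → 0.578).
Appropriate when false positives are costly — here, detaining an innocent passenger — delay and inconvenience.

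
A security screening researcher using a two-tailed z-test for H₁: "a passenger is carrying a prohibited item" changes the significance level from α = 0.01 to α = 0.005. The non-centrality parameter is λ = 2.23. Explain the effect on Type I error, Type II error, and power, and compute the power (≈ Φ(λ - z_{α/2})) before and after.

Decreasing α from 0.01 to 0.005:
• Type I error rate decreases (α is the Type I rate by definition).
• Critical value moves from z_{α/2} = 2.576 to 2.807, so power = Φ(λ - z_{α/2}) goes from Φ(2.23 - 2.576) = 0.365 to Φ(2.23 - 2.807) = 0.282.
• Type II error rate β = 1 - power therefore increases (0.635 → 0.718).
Appropriate when false positives are costly — here, detaining an innocent passenger — delay and inconvenience.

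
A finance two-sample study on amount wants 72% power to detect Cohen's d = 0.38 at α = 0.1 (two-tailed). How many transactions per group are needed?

z_{α/2} = 1.645, z_β = Φ⁻¹(0.72) = 0.583. For small effect (d = 0.38): n per group = 2(z_{α/2} + z_β)²/d² = 2(1.645 + 0.583)²/0.38² = 68.8 → 69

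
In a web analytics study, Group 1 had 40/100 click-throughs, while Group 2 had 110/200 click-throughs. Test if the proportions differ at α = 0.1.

p̂₁ = 0.4, p̂₂ = 0.55, pooled p̂ = 0.5. z = -2.449. Critical: ±1.645. Reject H₀.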